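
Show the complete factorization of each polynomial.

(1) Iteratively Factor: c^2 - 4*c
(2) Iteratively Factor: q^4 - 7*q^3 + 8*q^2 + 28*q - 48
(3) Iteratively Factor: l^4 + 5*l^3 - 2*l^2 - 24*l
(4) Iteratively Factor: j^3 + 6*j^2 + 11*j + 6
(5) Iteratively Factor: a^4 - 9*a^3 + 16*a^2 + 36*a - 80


(1) = (c - 4)*(c)
(2) = (q - 2)*(q^3 - 5*q^2 - 2*q + 24) = (q - 3)*(q - 2)*(q^2 - 2*q - 8) = (q - 4)*(q - 3)*(q - 2)*(q + 2)
(3) = (l - 2)*(l^3 + 7*l^2 + 12*l) = (l - 2)*(l + 3)*(l^2 + 4*l) = l*(l - 2)*(l + 3)*(l + 4)
(4) = (j + 2)*(j^2 + 4*j + 3) = (j + 1)*(j + 2)*(j + 3)
(5) = (a - 4)*(a^3 - 5*a^2 - 4*a + 20) = (a - 4)*(a + 2)*(a^2 - 7*a + 10) = (a - 5)*(a - 4)*(a + 2)*(a - 2)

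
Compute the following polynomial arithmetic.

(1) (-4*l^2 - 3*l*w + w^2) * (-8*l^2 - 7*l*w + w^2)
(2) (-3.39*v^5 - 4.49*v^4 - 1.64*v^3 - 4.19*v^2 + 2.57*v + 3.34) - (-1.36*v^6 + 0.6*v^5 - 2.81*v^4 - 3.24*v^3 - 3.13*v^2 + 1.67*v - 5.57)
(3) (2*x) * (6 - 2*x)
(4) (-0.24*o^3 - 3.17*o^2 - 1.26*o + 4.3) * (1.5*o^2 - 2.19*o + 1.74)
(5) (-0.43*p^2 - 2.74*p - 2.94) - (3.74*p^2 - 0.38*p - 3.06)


(1) = 32*l^4 + 52*l^3*w + 9*l^2*w^2 - 10*l*w^3 + w^4
(2) = 1.36*v^6 - 3.99*v^5 - 1.68*v^4 + 1.6*v^3 - 1.06*v^2 + 0.9*v + 8.91
(3) = -4*x^2 + 12*x
(4) = -0.36*o^5 - 4.2294*o^4 + 4.6347*o^3 + 3.6936*o^2 - 11.6094*o + 7.482
(5) = -4.17*p^2 - 2.36*p + 0.12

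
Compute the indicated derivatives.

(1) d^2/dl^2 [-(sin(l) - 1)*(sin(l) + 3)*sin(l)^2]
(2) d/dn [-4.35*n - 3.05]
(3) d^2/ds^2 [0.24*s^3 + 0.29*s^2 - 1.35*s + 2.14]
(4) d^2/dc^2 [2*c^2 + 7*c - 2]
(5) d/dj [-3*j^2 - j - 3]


(1) = 16*sin(l)^4 + 18*sin(l)^3 - 24*sin(l)^2 - 12*sin(l) + 6
(2) = -4.35000000000000
(3) = 1.44*s + 0.58
(4) = 4
(5) = -6*j - 1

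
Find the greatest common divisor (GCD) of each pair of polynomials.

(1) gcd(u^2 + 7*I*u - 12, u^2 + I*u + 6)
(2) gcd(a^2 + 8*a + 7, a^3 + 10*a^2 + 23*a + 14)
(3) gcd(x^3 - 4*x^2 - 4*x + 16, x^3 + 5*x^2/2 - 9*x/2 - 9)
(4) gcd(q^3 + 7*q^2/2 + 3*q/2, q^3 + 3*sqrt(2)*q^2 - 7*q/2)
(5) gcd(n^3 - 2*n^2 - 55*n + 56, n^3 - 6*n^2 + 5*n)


(1) = gcd((u + 3*I)*(u + 4*I), (u - 2*I)*(u + 3*I)) = u + 3*I
(2) = gcd((a + 1)*(a + 7), (a + 1)*(a + 2)*(a + 7)) = a^2 + 8*a + 7
(3) = x - 2
(4) = q
(5) = gcd((n - 8)*(n - 1)*(n + 7), n*(n - 5)*(n - 1)) = n - 1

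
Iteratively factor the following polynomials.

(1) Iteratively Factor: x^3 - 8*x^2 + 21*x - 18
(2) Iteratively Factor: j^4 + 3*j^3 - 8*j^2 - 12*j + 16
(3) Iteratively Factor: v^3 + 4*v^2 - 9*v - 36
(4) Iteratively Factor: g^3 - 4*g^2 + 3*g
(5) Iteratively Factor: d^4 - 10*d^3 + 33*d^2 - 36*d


(1) = (x - 3)*(x^2 - 5*x + 6) = (x - 3)^2*(x - 2)
(2) = (j - 2)*(j^3 + 5*j^2 + 2*j - 8) = (j - 2)*(j + 4)*(j^2 + j - 2) = (j - 2)*(j - 1)*(j + 4)*(j + 2)
(3) = (v + 4)*(v^2 - 9) = (v + 3)*(v + 4)*(v - 3)
(4) = (g - 3)*(g^2 - g) = (g - 3)*(g - 1)*(g)
(5) = (d - 4)*(d^3 - 6*d^2 + 9*d) = (d - 4)*(d - 3)*(d^2 - 3*d) = (d - 4)*(d - 3)^2*(d)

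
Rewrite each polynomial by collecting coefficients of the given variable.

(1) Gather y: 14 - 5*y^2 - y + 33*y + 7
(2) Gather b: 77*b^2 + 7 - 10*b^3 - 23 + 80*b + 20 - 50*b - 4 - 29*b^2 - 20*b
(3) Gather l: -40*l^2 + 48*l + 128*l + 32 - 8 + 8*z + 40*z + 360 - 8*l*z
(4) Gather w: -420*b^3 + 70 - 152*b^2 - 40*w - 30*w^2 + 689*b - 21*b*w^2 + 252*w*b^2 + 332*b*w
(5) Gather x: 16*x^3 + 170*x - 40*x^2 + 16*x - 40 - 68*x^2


(1) = -5*y^2 + 32*y + 21
(2) = -10*b^3 + 48*b^2 + 10*b
(3) = -40*l^2 + l*(176 - 8*z) + 48*z + 384
(4) = -420*b^3 - 152*b^2 + 689*b + w^2*(-21*b - 30) + w*(252*b^2 + 332*b - 40) + 70
(5) = 16*x^3 - 108*x^2 + 186*x - 40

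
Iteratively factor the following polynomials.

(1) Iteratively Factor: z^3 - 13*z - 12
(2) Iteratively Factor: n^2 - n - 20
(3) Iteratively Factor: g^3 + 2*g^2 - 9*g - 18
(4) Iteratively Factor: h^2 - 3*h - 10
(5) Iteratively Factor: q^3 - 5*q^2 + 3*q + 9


(1) = (z - 4)*(z^2 + 4*z + 3) = (z - 4)*(z + 1)*(z + 3)
(2) = (n - 5)*(n + 4)
(3) = (g - 3)*(g^2 + 5*g + 6) = (g - 3)*(g + 2)*(g + 3)
(4) = (h - 5)*(h + 2)
(5) = (q + 1)*(q^2 - 6*q + 9) = (q - 3)*(q + 1)*(q - 3)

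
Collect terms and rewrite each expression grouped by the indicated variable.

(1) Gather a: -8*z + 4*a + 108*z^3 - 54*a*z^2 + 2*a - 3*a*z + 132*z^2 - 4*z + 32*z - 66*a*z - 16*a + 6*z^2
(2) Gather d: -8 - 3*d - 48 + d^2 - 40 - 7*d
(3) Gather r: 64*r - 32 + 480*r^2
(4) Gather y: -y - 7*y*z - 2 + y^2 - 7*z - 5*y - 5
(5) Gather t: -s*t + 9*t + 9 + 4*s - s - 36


(1) = a*(-54*z^2 - 69*z - 10) + 108*z^3 + 138*z^2 + 20*z
(2) = d^2 - 10*d - 96
(3) = 480*r^2 + 64*r - 32
(4) = y^2 + y*(-7*z - 6) - 7*z - 7
(5) = 3*s + t*(9 - s) - 27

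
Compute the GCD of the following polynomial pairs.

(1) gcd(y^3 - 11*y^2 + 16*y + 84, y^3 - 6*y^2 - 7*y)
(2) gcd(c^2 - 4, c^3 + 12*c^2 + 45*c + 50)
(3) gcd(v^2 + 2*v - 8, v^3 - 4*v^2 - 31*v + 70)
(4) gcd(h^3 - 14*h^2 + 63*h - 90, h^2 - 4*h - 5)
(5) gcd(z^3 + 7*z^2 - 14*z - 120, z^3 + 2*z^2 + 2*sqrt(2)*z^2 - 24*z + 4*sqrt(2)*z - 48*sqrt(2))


(1) = y - 7
(2) = gcd((c - 2)*(c + 2), (c + 2)*(c + 5)^2) = c + 2
(3) = gcd((v - 2)*(v + 4), (v - 7)*(v - 2)*(v + 5)) = v - 2
(4) = h - 5
(5) = gcd((z - 4)*(z + 5)*(z + 6), (z - 4)*(z + 6)*(z + 2*sqrt(2))) = z^2 + 2*z - 24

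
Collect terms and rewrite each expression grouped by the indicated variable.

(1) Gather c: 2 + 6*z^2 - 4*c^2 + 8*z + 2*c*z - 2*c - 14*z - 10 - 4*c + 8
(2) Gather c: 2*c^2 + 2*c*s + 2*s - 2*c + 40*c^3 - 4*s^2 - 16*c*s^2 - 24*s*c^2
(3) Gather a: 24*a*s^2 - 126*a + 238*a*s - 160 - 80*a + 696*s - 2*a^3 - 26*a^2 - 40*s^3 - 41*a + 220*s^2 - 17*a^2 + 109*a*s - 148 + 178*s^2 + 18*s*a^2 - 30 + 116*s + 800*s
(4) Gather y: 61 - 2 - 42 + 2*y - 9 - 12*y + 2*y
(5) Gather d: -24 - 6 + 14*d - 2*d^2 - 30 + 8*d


(1) = -4*c^2 + c*(2*z - 6) + 6*z^2 - 6*z
(2) = 40*c^3 + c^2*(2 - 24*s) + c*(-16*s^2 + 2*s - 2) - 4*s^2 + 2*s
(3) = -2*a^3 + a^2*(18*s - 43) + a*(24*s^2 + 347*s - 247) - 40*s^3 + 398*s^2 + 1612*s - 338
(4) = 8 - 8*y
(5) = -2*d^2 + 22*d - 60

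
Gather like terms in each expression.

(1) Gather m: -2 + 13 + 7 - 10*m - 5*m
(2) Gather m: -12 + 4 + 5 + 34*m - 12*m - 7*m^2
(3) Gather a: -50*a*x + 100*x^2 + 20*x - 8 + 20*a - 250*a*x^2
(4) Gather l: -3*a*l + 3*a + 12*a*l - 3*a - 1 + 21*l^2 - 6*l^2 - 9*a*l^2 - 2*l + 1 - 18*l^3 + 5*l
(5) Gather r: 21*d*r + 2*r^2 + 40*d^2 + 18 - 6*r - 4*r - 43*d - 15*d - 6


(1) = 18 - 15*m
(2) = -7*m^2 + 22*m - 3
(3) = a*(-250*x^2 - 50*x + 20) + 100*x^2 + 20*x - 8
(4) = -18*l^3 + l^2*(15 - 9*a) + l*(9*a + 3)
(5) = 40*d^2 - 58*d + 2*r^2 + r*(21*d - 10) + 12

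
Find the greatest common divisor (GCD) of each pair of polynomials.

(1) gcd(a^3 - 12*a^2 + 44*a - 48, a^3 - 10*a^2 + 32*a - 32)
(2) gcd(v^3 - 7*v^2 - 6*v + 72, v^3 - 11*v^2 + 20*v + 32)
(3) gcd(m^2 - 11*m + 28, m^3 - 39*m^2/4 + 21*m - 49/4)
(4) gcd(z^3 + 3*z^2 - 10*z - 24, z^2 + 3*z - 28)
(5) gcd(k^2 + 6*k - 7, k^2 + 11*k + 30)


(1) = a^2 - 6*a + 8
(2) = v - 4
(3) = gcd((m - 7)*(m - 4), (m - 7)*(m - 7/4)*(m - 1)) = m - 7
(4) = gcd((z - 3)*(z + 2)*(z + 4), (z - 4)*(z + 7)) = 1
(5) = gcd((k - 1)*(k + 7), (k + 5)*(k + 6)) = 1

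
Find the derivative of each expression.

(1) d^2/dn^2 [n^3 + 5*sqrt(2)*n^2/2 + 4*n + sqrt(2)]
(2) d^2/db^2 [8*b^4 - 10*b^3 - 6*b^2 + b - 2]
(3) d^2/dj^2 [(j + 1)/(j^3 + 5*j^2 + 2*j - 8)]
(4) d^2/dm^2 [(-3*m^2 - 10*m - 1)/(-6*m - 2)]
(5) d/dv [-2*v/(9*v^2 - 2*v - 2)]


(1) = 6*n + 5*sqrt(2)
(2) = 96*b^2 - 60*b - 12
(3) = 2*((j + 1)*(3*j^2 + 10*j + 2)^2 - (3*j^2 + 10*j + (j + 1)*(3*j + 5) + 2)*(j^3 + 5*j^2 + 2*j - 8))/(j^3 + 5*j^2 + 2*j - 8)^3
(4) = -18/(27*m^3 + 27*m^2 + 9*m + 1)
(5) = 2*(9*v^2 + 2)/(81*v^4 - 36*v^3 - 32*v^2 + 8*v + 4)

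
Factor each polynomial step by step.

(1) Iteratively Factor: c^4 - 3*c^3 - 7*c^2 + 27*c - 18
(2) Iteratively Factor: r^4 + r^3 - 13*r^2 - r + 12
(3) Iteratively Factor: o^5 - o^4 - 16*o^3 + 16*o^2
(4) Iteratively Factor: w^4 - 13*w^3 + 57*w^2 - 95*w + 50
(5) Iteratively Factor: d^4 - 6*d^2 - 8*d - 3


(1) = (c - 2)*(c^3 - c^2 - 9*c + 9) = (c - 3)*(c - 2)*(c^2 + 2*c - 3) = (c - 3)*(c - 2)*(c + 3)*(c - 1)
(2) = (r + 4)*(r^3 - 3*r^2 - r + 3) = (r - 1)*(r + 4)*(r^2 - 2*r - 3) = (r - 3)*(r - 1)*(r + 4)*(r + 1)
(3) = (o + 4)*(o^4 - 5*o^3 + 4*o^2) = o*(o + 4)*(o^3 - 5*o^2 + 4*o) = o*(o - 4)*(o + 4)*(o^2 - o) = o^2*(o - 4)*(o + 4)*(o - 1)
(4) = (w - 5)*(w^3 - 8*w^2 + 17*w - 10) = (w - 5)^2*(w^2 - 3*w + 2) = (w - 5)^2*(w - 2)*(w - 1)
(5) = (d + 1)*(d^3 - d^2 - 5*d - 3) = (d + 1)^2*(d^2 - 2*d - 3) = (d + 1)^3*(d - 3)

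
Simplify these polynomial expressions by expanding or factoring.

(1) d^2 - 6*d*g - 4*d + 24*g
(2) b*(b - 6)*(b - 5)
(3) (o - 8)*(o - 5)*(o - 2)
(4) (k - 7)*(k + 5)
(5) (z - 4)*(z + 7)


(1) = (d - 4)*(d - 6*g)
(2) = b^3 - 11*b^2 + 30*b
(3) = o^3 - 15*o^2 + 66*o - 80
(4) = k^2 - 2*k - 35
(5) = z^2 + 3*z - 28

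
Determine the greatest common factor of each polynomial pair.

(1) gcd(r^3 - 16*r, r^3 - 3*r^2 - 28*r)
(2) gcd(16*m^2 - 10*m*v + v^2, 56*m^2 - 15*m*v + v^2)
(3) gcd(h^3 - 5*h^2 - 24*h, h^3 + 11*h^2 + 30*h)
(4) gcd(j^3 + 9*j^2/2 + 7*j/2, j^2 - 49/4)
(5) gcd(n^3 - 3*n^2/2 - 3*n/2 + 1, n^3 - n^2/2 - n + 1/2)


(1) = r^2 + 4*r
(2) = gcd((-8*m + v)*(-2*m + v), (-8*m + v)*(-7*m + v)) = -8*m + v
(3) = h
(4) = j + 7/2
(5) = n^2 + n/2 - 1/2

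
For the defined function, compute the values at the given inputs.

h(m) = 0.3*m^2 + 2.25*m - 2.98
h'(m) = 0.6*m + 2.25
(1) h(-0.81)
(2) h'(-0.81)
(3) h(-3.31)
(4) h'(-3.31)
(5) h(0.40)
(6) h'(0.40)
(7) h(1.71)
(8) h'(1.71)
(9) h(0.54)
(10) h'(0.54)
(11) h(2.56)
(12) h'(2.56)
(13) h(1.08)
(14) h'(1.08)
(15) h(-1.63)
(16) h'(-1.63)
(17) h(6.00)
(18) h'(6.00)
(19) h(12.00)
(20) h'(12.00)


(1) = -4.61
(2) = 1.76
(3) = -7.14
(4) = 0.26
(5) = -2.03
(6) = 2.49
(7) = 1.74
(8) = 3.28
(9) = -1.68
(10) = 2.57
(11) = 4.75
(12) = 3.79
(13) = -0.20
(14) = 2.90
(15) = -5.85
(16) = 1.27
(17) = 21.32
(18) = 5.85
(19) = 67.22
(20) = 9.45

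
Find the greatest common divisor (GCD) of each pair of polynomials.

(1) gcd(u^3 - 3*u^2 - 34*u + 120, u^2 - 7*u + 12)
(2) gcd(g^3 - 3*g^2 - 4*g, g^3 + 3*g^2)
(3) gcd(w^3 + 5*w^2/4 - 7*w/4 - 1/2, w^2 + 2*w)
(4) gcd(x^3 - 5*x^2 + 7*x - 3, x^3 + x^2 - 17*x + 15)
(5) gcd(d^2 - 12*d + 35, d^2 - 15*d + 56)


(1) = u - 4
(2) = gcd(g*(g - 4)*(g + 1), g^2*(g + 3)) = g
(3) = gcd((w - 1)*(w + 1/4)*(w + 2), w*(w + 2)) = w + 2
(4) = x^2 - 4*x + 3
(5) = gcd((d - 7)*(d - 5), (d - 8)*(d - 7)) = d - 7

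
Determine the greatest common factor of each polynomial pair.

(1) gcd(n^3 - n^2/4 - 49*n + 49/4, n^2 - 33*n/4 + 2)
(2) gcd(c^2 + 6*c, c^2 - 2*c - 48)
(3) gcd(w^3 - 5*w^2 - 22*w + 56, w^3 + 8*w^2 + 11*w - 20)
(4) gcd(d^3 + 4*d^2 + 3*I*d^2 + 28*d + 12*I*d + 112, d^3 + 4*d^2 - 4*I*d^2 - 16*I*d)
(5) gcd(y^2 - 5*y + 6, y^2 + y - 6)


(1) = gcd((n - 7)*(n - 1/4)*(n + 7), (n - 8)*(n - 1/4)) = n - 1/4
(2) = gcd(c*(c + 6), (c - 8)*(c + 6)) = c + 6
(3) = gcd((w - 7)*(w - 2)*(w + 4), (w - 1)*(w + 4)*(w + 5)) = w + 4
(4) = d^2 + d*(4 - 4*I) - 16*I
(5) = gcd((y - 3)*(y - 2), (y - 2)*(y + 3)) = y - 2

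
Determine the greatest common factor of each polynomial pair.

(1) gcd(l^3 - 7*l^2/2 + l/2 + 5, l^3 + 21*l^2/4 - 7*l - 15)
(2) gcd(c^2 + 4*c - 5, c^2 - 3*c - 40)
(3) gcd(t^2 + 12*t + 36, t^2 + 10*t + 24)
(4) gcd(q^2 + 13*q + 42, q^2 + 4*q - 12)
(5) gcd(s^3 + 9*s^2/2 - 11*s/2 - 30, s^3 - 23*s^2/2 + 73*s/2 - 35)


(1) = l - 2
(2) = c + 5
(3) = gcd((t + 6)^2, (t + 4)*(t + 6)) = t + 6
(4) = q + 6
(5) = gcd((s - 5/2)*(s + 3)*(s + 4), (s - 7)*(s - 5/2)*(s - 2)) = s - 5/2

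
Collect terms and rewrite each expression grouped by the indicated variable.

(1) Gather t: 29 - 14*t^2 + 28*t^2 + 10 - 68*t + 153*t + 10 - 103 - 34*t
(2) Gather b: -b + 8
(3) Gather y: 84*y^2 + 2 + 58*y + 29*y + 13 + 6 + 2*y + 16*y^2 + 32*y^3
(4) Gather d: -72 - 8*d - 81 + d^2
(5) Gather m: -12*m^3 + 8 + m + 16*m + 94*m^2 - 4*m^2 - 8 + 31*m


(1) = 14*t^2 + 51*t - 54
(2) = 8 - b
(3) = 32*y^3 + 100*y^2 + 89*y + 21
(4) = d^2 - 8*d - 153
(5) = -12*m^3 + 90*m^2 + 48*m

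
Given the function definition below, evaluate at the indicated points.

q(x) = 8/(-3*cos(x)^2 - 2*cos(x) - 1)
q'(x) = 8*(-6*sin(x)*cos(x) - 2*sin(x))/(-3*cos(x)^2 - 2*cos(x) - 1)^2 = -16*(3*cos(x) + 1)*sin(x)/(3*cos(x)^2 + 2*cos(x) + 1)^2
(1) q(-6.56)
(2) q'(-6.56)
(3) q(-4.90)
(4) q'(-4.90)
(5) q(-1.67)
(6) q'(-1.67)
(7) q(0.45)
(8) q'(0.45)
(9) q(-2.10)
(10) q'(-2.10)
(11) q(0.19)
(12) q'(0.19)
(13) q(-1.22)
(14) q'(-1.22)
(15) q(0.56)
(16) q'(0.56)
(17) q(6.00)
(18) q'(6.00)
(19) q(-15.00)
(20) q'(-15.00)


(1) = -1.40
(2) = 0.52
(3) = -5.41
(4) = -11.23
(5) = -9.62
(6) = 16.19
(7) = -1.53
(8) = -0.94
(9) = -10.60
(10) = -12.47
(11) = -1.37
(12) = -0.35
(13) = -3.92
(14) = 7.32
(15) = -1.65
(16) = -1.28
(17) = -1.41
(18) = 0.54
(19) = -6.60
(20) = -9.06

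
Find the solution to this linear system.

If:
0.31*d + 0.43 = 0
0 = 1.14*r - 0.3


Then:
d = -1.39
r = 0.26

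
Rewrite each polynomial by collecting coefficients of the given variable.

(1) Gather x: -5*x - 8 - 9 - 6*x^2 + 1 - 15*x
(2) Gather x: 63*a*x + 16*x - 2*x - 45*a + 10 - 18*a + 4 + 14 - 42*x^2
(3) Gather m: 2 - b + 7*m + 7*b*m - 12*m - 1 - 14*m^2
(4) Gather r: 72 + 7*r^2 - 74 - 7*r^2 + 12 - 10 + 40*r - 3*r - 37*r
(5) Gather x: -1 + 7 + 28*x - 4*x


(1) = -6*x^2 - 20*x - 16
(2) = -63*a - 42*x^2 + x*(63*a + 14) + 28
(3) = -b - 14*m^2 + m*(7*b - 5) + 1
(4) = 0
(5) = 24*x + 6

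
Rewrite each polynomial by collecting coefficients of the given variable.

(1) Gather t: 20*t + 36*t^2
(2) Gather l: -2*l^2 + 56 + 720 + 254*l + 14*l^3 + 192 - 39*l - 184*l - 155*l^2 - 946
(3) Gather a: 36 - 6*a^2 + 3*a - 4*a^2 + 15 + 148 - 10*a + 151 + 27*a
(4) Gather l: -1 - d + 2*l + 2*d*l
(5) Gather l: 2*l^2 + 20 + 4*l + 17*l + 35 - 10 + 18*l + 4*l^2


(1) = 36*t^2 + 20*t
(2) = 14*l^3 - 157*l^2 + 31*l + 22
(3) = -10*a^2 + 20*a + 350
(4) = -d + l*(2*d + 2) - 1
(5) = 6*l^2 + 39*l + 45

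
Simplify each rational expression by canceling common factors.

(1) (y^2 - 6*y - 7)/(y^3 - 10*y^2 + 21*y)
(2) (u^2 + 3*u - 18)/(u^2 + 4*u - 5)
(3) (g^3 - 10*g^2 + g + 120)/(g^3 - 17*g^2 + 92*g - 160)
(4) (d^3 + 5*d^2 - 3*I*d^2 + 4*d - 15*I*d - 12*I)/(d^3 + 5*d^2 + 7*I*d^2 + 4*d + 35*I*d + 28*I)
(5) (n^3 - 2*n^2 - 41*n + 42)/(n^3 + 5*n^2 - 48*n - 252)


(1) = (y + 1)/(y^2 - 3*y)
(2) = (u^2 + 3*u - 18)/(u^2 + 4*u - 5)
(3) = (g + 3)/(g - 4)
(4) = (d - 3*I)/(d + 7*I)
(5) = (n - 1)/(n + 6)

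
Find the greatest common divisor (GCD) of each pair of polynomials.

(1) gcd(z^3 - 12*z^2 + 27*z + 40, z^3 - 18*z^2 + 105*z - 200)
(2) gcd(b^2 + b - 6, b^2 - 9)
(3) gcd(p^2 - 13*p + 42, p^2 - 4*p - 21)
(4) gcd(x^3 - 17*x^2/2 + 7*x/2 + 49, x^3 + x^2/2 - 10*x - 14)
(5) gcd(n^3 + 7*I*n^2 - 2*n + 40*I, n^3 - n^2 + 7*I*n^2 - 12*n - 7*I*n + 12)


(1) = z^2 - 13*z + 40
(2) = b + 3
(3) = p - 7
(4) = x^2 - 3*x/2 - 7
(5) = gcd((n - 2*I)*(n + 4*I)*(n + 5*I), (n - 1)*(n + 3*I)*(n + 4*I)) = n + 4*I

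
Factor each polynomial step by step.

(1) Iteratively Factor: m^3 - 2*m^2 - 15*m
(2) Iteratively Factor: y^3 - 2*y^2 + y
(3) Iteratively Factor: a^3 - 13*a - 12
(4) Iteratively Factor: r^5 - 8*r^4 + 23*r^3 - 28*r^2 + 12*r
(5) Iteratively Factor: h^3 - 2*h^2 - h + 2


(1) = (m - 5)*(m^2 + 3*m) = (m - 5)*(m + 3)*(m)
(2) = (y - 1)*(y^2 - y) = y*(y - 1)*(y - 1)
(3) = (a + 1)*(a^2 - a - 12) = (a - 4)*(a + 1)*(a + 3)
(4) = (r - 1)*(r^4 - 7*r^3 + 16*r^2 - 12*r) = (r - 3)*(r - 1)*(r^3 - 4*r^2 + 4*r) = (r - 3)*(r - 2)*(r - 1)*(r^2 - 2*r) = (r - 3)*(r - 2)^2*(r - 1)*(r)
(5) = (h - 2)*(h^2 - 1) = (h - 2)*(h + 1)*(h - 1)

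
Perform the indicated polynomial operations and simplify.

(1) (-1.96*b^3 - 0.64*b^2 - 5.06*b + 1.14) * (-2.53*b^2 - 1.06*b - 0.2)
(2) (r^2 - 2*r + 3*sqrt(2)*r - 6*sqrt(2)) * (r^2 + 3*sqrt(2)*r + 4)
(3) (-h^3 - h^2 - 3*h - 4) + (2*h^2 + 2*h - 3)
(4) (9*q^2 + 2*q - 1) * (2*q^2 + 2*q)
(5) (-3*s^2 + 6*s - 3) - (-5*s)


(1) = 4.9588*b^5 + 3.6968*b^4 + 13.8722*b^3 + 2.6074*b^2 - 0.1964*b - 0.228
(2) = r^4 - 2*r^3 + 6*sqrt(2)*r^3 - 12*sqrt(2)*r^2 + 22*r^2 - 44*r + 12*sqrt(2)*r - 24*sqrt(2)
(3) = -h^3 + h^2 - h - 7
(4) = 18*q^4 + 22*q^3 + 2*q^2 - 2*q
(5) = -3*s^2 + 11*s - 3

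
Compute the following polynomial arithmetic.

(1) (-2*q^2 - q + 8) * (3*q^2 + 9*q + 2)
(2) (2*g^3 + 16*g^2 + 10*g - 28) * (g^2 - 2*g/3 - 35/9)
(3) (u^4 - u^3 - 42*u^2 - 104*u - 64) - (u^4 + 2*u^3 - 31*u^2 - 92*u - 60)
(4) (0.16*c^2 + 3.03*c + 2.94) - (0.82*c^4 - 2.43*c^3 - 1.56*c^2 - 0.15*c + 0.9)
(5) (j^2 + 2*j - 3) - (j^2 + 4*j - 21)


(1) = -6*q^4 - 21*q^3 + 11*q^2 + 70*q + 16
(2) = 2*g^5 + 44*g^4/3 - 76*g^3/9 - 872*g^2/9 - 182*g/9 + 980/9
(3) = -3*u^3 - 11*u^2 - 12*u - 4
(4) = -0.82*c^4 + 2.43*c^3 + 1.72*c^2 + 3.18*c + 2.04
(5) = 18 - 2*j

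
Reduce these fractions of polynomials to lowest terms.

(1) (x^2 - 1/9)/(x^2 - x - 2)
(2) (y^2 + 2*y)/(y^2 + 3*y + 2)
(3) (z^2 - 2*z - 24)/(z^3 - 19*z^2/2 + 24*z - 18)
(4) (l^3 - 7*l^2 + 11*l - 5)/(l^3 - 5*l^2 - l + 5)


(1) = (9*x^2 - 1)/(9*x^2 - 9*x - 18)
(2) = y/(y + 1)
(3) = (2*z + 8)/(2*z^2 - 7*z + 6)
(4) = (l - 1)/(l + 1)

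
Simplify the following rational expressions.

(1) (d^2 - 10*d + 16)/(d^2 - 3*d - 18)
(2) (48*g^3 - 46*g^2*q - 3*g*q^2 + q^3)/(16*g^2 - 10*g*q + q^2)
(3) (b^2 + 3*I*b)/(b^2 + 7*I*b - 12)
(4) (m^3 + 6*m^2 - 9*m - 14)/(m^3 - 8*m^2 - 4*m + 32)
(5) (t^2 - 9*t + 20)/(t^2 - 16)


(1) = (d^2 - 10*d + 16)/(d^2 - 3*d - 18)
(2) = (-6*g^2 + 5*g*q + q^2)/(-2*g + q)
(3) = b/(b + 4*I)
(4) = (m^2 + 8*m + 7)/(m^2 - 6*m - 16)
(5) = (t - 5)/(t + 4)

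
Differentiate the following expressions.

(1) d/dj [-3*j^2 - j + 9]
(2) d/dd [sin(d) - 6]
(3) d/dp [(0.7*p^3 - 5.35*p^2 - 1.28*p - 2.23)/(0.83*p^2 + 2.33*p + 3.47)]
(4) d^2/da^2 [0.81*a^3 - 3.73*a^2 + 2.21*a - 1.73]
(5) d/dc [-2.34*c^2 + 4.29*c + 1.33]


(1) = -6*j - 1
(2) = cos(d)
(3) = (0.581*p^4 + 3.262*p^3 - 4.1161*p^2 - 33.4272*p + 0.7543)/(0.6889*p^4 + 3.8678*p^3 + 11.1891*p^2 + 16.1702*p + 12.0409)
(4) = 4.86*a - 7.46
(5) = 4.29 - 4.68*c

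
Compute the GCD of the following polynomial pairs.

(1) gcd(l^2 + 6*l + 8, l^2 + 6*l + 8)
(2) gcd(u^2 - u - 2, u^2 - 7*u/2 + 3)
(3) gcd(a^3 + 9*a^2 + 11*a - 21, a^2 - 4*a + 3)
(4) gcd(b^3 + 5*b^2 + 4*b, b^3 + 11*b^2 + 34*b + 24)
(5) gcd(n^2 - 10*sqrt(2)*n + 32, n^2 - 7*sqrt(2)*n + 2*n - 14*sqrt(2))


(1) = l^2 + 6*l + 8
(2) = u - 2
(3) = a - 1
(4) = gcd(b*(b + 1)*(b + 4), (b + 1)*(b + 4)*(b + 6)) = b^2 + 5*b + 4
(5) = gcd((n - 8*sqrt(2))*(n - 2*sqrt(2)), (n + 2)*(n - 7*sqrt(2))) = 1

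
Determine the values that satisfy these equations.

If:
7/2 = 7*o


Then:
o = 1/2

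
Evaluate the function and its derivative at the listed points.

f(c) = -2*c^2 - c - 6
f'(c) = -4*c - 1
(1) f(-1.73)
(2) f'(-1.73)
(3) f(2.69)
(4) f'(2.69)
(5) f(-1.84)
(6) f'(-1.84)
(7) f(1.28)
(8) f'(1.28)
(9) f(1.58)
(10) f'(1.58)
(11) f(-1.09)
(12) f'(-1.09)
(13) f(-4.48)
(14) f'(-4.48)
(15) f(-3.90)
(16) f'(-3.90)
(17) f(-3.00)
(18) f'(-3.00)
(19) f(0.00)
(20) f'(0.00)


(1) = -10.26
(2) = 5.92
(3) = -23.16
(4) = -11.76
(5) = -10.93
(6) = 6.36
(7) = -10.56
(8) = -6.12
(9) = -12.57
(10) = -7.32
(11) = -7.29
(12) = 3.36
(13) = -41.66
(14) = 16.92
(15) = -32.52
(16) = 14.60
(17) = -21.00
(18) = 11.00
(19) = -6.00
(20) = -1.00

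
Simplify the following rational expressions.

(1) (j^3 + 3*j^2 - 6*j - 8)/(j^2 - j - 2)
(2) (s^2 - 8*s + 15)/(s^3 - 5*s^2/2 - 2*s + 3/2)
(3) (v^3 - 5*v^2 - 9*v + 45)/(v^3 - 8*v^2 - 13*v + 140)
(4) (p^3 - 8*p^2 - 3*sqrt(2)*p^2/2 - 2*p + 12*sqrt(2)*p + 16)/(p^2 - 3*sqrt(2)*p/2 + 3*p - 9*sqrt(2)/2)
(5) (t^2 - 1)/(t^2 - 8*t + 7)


(1) = j + 4
(2) = (2*s - 10)/(2*s^2 + s - 1)
(3) = (v^2 - 9)/(v^2 - 3*v - 28)
(4) = (4*p^3 + p^2*(-32 - 6*sqrt(2)) + p*(-8 + 48*sqrt(2)) + 64)/(4*p^2 + p*(12 - 6*sqrt(2)) - 18*sqrt(2))
(5) = (t + 1)/(t - 7)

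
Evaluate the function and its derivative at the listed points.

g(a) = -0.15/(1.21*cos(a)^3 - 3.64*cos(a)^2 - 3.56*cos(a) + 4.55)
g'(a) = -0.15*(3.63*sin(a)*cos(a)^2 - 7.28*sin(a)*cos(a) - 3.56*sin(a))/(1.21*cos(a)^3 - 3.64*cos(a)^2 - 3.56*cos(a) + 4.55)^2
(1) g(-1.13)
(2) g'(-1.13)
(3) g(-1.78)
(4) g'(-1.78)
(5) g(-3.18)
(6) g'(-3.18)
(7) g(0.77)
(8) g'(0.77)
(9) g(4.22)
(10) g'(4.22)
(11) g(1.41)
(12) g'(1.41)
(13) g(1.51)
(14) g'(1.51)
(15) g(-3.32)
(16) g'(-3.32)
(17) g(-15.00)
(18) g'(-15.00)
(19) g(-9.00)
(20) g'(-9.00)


(1) = -0.06
(2) = -0.13
(3) = -0.03
(4) = -0.01
(5) = -0.05
(6) = -0.00
(7) = -0.27
(8) = 2.25
(9) = -0.03
(10) = 0.00
(11) = -0.04
(12) = 0.05
(13) = -0.03
(14) = 0.03
(15) = -0.04
(16) = -0.02
(17) = -0.03
(18) = 0.02
(19) = -0.04
(20) = 0.03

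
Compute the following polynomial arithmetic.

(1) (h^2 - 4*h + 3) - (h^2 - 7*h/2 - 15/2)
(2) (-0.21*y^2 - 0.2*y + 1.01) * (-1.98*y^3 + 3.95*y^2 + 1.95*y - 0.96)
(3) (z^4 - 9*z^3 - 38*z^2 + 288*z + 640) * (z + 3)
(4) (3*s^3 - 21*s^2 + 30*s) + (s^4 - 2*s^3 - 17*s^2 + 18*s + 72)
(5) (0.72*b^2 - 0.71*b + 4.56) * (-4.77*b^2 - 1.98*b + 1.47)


(1) = 21/2 - h/2
(2) = 0.4158*y^5 - 0.4335*y^4 - 3.1993*y^3 + 3.8011*y^2 + 2.1615*y - 0.9696
(3) = z^5 - 6*z^4 - 65*z^3 + 174*z^2 + 1504*z + 1920
(4) = s^4 + s^3 - 38*s^2 + 48*s + 72
(5) = -3.4344*b^4 + 1.9611*b^3 - 19.287*b^2 - 10.0725*b + 6.7032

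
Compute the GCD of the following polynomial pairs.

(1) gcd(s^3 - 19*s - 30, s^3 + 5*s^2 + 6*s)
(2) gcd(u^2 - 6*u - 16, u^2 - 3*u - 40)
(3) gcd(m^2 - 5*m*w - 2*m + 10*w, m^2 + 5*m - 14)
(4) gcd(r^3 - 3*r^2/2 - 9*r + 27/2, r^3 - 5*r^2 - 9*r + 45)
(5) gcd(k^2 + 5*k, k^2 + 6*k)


(1) = s^2 + 5*s + 6
(2) = u - 8
(3) = m - 2
(4) = gcd((r - 3)*(r - 3/2)*(r + 3), (r - 5)*(r - 3)*(r + 3)) = r^2 - 9
(5) = gcd(k*(k + 5), k*(k + 6)) = k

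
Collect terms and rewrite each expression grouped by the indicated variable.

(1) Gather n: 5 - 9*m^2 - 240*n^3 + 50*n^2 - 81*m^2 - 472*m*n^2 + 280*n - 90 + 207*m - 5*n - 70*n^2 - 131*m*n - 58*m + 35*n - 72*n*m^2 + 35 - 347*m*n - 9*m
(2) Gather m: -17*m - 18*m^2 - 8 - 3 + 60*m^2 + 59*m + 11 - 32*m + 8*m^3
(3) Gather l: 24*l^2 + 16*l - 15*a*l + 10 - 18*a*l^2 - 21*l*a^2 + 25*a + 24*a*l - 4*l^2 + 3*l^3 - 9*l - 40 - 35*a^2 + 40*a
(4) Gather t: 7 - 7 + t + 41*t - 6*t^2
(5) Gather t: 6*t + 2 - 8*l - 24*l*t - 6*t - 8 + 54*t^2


(1) = -90*m^2 + 140*m - 240*n^3 + n^2*(-472*m - 20) + n*(-72*m^2 - 478*m + 310) - 50
(2) = 8*m^3 + 42*m^2 + 10*m
(3) = -35*a^2 + 65*a + 3*l^3 + l^2*(20 - 18*a) + l*(-21*a^2 + 9*a + 7) - 30
(4) = -6*t^2 + 42*t
(5) = -24*l*t - 8*l + 54*t^2 - 6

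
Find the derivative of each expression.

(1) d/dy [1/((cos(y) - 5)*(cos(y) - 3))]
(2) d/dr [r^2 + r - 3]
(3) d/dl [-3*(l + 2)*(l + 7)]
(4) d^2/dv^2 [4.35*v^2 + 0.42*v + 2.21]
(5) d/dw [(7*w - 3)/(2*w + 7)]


(1) = 2*(cos(y) - 4)*sin(y)/((cos(y) - 5)^2*(cos(y) - 3)^2)
(2) = 2*r + 1
(3) = -6*l - 27
(4) = 8.70000000000000
(5) = 55/(2*w + 7)^2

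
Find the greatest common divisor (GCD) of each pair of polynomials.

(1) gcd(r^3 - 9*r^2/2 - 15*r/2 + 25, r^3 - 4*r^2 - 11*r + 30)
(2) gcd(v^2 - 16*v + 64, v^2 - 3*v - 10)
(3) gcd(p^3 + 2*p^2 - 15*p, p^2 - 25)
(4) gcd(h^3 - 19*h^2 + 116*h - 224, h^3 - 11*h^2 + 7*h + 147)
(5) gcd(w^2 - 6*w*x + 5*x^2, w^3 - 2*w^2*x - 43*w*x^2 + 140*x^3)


(1) = r^2 - 7*r + 10
(2) = 1
(3) = p + 5
(4) = gcd((h - 8)*(h - 7)*(h - 4), (h - 7)^2*(h + 3)) = h - 7
(5) = gcd((w - 5*x)*(w - x), (w - 5*x)*(w - 4*x)*(w + 7*x)) = -w + 5*x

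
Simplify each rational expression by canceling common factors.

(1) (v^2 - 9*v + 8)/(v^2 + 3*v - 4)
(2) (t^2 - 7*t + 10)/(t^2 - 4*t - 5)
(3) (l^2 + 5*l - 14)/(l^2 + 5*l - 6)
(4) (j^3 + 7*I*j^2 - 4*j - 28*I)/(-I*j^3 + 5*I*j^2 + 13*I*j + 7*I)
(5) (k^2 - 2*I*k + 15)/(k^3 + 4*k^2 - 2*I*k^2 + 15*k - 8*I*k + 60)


(1) = (v - 8)/(v + 4)
(2) = (t - 2)/(t + 1)
(3) = (l^2 + 5*l - 14)/(l^2 + 5*l - 6)
(4) = (I*j^3 - 7*j^2 - 4*I*j + 28)/(j^3 - 5*j^2 - 13*j - 7)
(5) = 1/(k + 4)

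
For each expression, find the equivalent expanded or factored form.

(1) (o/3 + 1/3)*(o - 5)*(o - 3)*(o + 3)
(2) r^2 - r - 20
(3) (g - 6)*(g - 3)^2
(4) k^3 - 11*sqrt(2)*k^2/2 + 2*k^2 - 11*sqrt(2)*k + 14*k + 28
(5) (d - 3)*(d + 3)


(1) = o^4/3 - 4*o^3/3 - 14*o^2/3 + 12*o + 15
(2) = (r - 5)*(r + 4)
(3) = g^3 - 12*g^2 + 45*g - 54
(4) = (k + 2)*(k - 7*sqrt(2)/2)*(k - 2*sqrt(2))
(5) = d^2 - 9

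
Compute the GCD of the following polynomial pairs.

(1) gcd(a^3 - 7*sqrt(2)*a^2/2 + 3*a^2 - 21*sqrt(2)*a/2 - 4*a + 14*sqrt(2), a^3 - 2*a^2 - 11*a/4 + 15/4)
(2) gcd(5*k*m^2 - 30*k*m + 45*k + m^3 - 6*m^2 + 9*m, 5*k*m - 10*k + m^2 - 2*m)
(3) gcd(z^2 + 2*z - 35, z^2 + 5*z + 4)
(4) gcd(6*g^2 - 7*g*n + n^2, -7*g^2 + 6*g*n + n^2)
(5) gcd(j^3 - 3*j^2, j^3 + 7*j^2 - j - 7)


(1) = a - 1
(2) = gcd((5*k + m)*(m - 3)^2, (5*k + m)*(m - 2)) = 5*k + m
(3) = 1
(4) = gcd((-6*g + n)*(-g + n), (-g + n)*(7*g + n)) = g - n
(5) = gcd(j^2*(j - 3), (j - 1)*(j + 1)*(j + 7)) = 1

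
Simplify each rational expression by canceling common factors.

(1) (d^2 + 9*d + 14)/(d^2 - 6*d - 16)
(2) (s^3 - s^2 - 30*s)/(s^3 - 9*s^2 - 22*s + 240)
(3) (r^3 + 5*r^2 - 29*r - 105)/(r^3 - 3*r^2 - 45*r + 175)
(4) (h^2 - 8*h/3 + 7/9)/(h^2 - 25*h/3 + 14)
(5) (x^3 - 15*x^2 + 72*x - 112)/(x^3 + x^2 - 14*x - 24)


(1) = (d + 7)/(d - 8)
(2) = s/(s - 8)
(3) = (r + 3)/(r - 5)
(4) = (3*h - 1)/(3*h - 18)
(5) = (x^2 - 11*x + 28)/(x^2 + 5*x + 6)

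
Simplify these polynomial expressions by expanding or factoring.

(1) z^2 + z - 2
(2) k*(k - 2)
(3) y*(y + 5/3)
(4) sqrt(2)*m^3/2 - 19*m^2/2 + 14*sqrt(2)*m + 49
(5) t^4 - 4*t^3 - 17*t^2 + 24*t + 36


(1) = (z - 1)*(z + 2)
(2) = k^2 - 2*k
(3) = y^2 + 5*y/3
(4) = (m - 7*sqrt(2))*(m - 7*sqrt(2)/2)*(sqrt(2)*m/2 + 1)
(5) = (t - 6)*(t - 2)*(t + 1)*(t + 3)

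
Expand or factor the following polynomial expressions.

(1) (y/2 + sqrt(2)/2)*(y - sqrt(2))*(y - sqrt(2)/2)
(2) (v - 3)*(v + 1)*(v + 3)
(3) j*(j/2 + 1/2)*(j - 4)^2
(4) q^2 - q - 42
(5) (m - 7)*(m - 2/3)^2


(1) = y^3/2 - sqrt(2)*y^2/4 - y + sqrt(2)/2
(2) = v^3 + v^2 - 9*v - 9
(3) = j^4/2 - 7*j^3/2 + 4*j^2 + 8*j
(4) = (q - 7)*(q + 6)
(5) = m^3 - 25*m^2/3 + 88*m/9 - 28/9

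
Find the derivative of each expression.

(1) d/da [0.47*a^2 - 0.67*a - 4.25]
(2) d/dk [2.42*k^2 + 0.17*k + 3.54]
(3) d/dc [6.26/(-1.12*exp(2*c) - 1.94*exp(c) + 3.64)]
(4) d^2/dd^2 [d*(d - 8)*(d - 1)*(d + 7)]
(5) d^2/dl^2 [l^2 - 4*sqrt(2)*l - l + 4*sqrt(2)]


(1) = 0.94*a - 0.67
(2) = 4.84*k + 0.17
(3) = (14.0224*exp(c) + 12.1444)*exp(c)/(1.12*exp(2*c) + 1.94*exp(c) - 3.64)^2
(4) = 12*d^2 - 12*d - 110
(5) = 2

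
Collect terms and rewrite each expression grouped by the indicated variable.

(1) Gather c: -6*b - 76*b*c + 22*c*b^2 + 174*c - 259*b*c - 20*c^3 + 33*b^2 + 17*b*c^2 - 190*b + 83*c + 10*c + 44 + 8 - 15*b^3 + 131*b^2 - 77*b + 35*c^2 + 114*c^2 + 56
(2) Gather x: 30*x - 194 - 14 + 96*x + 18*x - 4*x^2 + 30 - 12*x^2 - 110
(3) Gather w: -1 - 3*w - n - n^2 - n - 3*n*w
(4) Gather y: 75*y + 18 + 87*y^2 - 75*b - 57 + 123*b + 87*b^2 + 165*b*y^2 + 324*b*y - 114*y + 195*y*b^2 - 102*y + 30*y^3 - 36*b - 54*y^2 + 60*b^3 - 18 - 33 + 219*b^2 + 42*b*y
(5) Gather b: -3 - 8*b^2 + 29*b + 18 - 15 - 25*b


(1) = -15*b^3 + 164*b^2 - 273*b - 20*c^3 + c^2*(17*b + 149) + c*(22*b^2 - 335*b + 267) + 108
(2) = -16*x^2 + 144*x - 288
(3) = -n^2 - 2*n + w*(-3*n - 3) - 1
(4) = 60*b^3 + 306*b^2 + 12*b + 30*y^3 + y^2*(165*b + 33) + y*(195*b^2 + 366*b - 141) - 90
(5) = -8*b^2 + 4*b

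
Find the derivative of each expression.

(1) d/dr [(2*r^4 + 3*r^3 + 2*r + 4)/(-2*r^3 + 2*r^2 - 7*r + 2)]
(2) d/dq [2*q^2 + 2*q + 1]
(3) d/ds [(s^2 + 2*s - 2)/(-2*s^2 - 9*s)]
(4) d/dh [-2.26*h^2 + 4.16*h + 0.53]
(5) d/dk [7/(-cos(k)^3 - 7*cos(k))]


(1) = 2*(-2*r^6 + 4*r^5 - 18*r^4 - 9*r^3 + 19*r^2 - 8*r + 16)/(4*r^6 - 8*r^5 + 32*r^4 - 36*r^3 + 57*r^2 - 28*r + 4)
(2) = 4*q + 2
(3) = (-5*s^2 - 8*s - 18)/(s^2*(4*s^2 + 36*s + 81))
(4) = 4.16 - 4.52*h
(5) = -7*(3 + 7/cos(k)^2)*sin(k)/(sin(k)^2 - 8)^2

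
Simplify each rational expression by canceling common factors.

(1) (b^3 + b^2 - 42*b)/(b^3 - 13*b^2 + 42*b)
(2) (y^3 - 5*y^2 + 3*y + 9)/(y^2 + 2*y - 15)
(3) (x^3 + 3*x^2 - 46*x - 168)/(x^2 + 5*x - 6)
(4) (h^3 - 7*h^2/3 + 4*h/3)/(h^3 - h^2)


(1) = (b + 7)/(b - 7)
(2) = (y^2 - 2*y - 3)/(y + 5)
(3) = (x^2 - 3*x - 28)/(x - 1)
(4) = (3*h - 4)/(3*h)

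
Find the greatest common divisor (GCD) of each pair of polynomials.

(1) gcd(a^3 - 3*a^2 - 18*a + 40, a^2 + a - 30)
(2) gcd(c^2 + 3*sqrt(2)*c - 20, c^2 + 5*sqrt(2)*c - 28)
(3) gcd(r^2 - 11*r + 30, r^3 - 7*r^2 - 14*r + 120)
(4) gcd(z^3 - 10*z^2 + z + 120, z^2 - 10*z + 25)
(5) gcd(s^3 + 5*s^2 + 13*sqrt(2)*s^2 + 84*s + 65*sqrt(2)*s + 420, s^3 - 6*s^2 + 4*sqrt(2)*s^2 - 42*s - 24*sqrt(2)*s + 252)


(1) = a - 5
(2) = gcd((c - 2*sqrt(2))*(c + 5*sqrt(2)), (c - 2*sqrt(2))*(c + 7*sqrt(2))) = c - 2*sqrt(2)
(3) = gcd((r - 6)*(r - 5), (r - 6)*(r - 5)*(r + 4)) = r^2 - 11*r + 30
(4) = z - 5
(5) = s + 7*sqrt(2)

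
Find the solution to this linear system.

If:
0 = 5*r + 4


Then:
r = -4/5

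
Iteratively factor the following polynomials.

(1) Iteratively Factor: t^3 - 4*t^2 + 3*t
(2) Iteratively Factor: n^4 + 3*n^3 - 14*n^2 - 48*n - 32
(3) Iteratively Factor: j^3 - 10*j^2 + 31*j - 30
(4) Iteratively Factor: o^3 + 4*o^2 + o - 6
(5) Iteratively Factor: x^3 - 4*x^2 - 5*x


(1) = (t - 3)*(t^2 - t) = (t - 3)*(t - 1)*(t)
(2) = (n + 2)*(n^3 + n^2 - 16*n - 16) = (n + 2)*(n + 4)*(n^2 - 3*n - 4) = (n - 4)*(n + 2)*(n + 4)*(n + 1)
(3) = (j - 3)*(j^2 - 7*j + 10) = (j - 3)*(j - 2)*(j - 5)
(4) = (o + 2)*(o^2 + 2*o - 3) = (o + 2)*(o + 3)*(o - 1)
(5) = (x + 1)*(x^2 - 5*x) = (x - 5)*(x + 1)*(x)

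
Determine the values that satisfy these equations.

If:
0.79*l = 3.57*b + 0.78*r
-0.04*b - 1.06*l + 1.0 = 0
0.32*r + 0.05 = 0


Then:
b = 0.24
l = 0.93
r = -0.16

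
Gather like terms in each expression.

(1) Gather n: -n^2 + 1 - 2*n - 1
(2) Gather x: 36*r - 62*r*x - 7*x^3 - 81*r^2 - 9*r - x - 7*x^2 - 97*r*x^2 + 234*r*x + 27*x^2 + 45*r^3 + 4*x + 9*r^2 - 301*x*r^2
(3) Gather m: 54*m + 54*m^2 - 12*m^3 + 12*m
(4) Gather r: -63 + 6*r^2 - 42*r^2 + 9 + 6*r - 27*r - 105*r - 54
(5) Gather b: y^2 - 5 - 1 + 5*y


(1) = -n^2 - 2*n
(2) = 45*r^3 - 72*r^2 + 27*r - 7*x^3 + x^2*(20 - 97*r) + x*(-301*r^2 + 172*r + 3)
(3) = -12*m^3 + 54*m^2 + 66*m
(4) = -36*r^2 - 126*r - 108
(5) = y^2 + 5*y - 6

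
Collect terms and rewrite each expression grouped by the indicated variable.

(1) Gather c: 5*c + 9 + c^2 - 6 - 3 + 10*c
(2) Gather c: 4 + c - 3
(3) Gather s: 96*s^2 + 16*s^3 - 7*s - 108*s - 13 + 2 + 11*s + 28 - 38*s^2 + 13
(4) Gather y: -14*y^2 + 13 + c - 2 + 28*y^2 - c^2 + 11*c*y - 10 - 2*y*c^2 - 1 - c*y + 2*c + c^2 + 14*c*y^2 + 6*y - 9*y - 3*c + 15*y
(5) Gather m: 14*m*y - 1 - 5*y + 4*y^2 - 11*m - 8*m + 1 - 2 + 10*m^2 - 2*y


(1) = c^2 + 15*c
(2) = c + 1
(3) = 16*s^3 + 58*s^2 - 104*s + 30
(4) = y^2*(14*c + 14) + y*(-2*c^2 + 10*c + 12)
(5) = 10*m^2 + m*(14*y - 19) + 4*y^2 - 7*y - 2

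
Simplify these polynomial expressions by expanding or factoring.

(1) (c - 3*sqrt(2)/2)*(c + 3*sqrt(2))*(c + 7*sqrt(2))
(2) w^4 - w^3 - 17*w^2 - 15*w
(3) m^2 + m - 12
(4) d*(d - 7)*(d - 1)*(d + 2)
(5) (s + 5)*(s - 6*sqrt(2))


(1) = c^3 + 17*sqrt(2)*c^2/2 + 12*c - 63*sqrt(2)
(2) = w*(w - 5)*(w + 1)*(w + 3)
(3) = (m - 3)*(m + 4)
(4) = d^4 - 6*d^3 - 9*d^2 + 14*d
(5) = s^2 - 6*sqrt(2)*s + 5*s - 30*sqrt(2)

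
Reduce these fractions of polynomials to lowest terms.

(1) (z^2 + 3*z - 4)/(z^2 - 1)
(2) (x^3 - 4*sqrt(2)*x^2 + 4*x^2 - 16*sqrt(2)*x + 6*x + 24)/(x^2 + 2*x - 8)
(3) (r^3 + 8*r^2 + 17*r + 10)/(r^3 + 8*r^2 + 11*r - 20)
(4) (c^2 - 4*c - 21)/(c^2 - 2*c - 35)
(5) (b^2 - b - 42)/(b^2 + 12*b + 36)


(1) = (z + 4)/(z + 1)
(2) = (x^2 - 4*sqrt(2)*x + 6)/(x - 2)
(3) = (r^2 + 3*r + 2)/(r^2 + 3*r - 4)
(4) = (c + 3)/(c + 5)
(5) = (b - 7)/(b + 6)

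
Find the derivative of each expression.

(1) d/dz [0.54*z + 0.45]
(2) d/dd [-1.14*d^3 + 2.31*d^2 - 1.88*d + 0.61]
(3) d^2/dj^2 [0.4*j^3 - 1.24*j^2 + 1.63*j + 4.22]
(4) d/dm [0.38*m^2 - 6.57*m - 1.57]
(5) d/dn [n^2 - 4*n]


(1) = 0.540000000000000
(2) = -3.42*d^2 + 4.62*d - 1.88
(3) = 2.4*j - 2.48
(4) = 0.76*m - 6.57
(5) = 2*n - 4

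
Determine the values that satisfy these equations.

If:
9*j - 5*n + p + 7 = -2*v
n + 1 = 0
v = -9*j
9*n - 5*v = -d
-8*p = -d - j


Then:
d = -3681/116
j = 105/116
n = -1
p = -447/116
v = -945/116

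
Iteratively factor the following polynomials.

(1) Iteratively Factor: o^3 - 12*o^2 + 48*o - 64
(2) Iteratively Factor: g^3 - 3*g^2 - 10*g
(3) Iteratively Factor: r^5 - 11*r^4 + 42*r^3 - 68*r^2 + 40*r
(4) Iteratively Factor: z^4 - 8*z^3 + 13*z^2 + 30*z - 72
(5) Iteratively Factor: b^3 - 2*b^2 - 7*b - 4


(1) = (o - 4)*(o^2 - 8*o + 16) = (o - 4)^2*(o - 4)
(2) = (g + 2)*(g^2 - 5*g) = g*(g + 2)*(g - 5)
(3) = (r - 5)*(r^4 - 6*r^3 + 12*r^2 - 8*r) = (r - 5)*(r - 2)*(r^3 - 4*r^2 + 4*r) = r*(r - 5)*(r - 2)*(r^2 - 4*r + 4) = r*(r - 5)*(r - 2)^2*(r - 2)
(4) = (z - 4)*(z^3 - 4*z^2 - 3*z + 18) = (z - 4)*(z - 3)*(z^2 - z - 6) = (z - 4)*(z - 3)^2*(z + 2)
(5) = (b - 4)*(b^2 + 2*b + 1) = (b - 4)*(b + 1)*(b + 1)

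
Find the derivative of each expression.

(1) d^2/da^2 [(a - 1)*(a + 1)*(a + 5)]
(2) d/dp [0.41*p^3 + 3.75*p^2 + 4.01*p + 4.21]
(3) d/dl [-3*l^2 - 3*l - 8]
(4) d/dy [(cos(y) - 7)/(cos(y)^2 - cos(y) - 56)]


(1) = 6*a + 10
(2) = 1.23*p^2 + 7.5*p + 4.01
(3) = -6*l - 3
(4) = (cos(y)^2 - 14*cos(y) + 63)*sin(y)/(sin(y)^2 + cos(y) + 55)^2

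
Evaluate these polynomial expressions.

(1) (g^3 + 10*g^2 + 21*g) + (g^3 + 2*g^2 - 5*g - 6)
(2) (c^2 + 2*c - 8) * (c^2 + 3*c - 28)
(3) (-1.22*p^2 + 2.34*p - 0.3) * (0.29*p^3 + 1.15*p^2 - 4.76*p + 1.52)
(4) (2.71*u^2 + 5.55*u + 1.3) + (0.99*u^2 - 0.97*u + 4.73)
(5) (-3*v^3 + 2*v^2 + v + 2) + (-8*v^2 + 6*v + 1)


(1) = 2*g^3 + 12*g^2 + 16*g - 6
(2) = c^4 + 5*c^3 - 30*c^2 - 80*c + 224
(3) = -0.3538*p^5 - 0.7244*p^4 + 8.4112*p^3 - 13.3378*p^2 + 4.9848*p - 0.456
(4) = 3.7*u^2 + 4.58*u + 6.03
(5) = -3*v^3 - 6*v^2 + 7*v + 3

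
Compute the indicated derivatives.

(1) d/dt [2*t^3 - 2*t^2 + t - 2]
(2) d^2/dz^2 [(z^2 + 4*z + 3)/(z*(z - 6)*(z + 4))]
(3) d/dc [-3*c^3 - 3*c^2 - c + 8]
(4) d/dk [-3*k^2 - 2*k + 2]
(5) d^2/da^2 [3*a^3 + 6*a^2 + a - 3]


(1) = 6*t^2 - 4*t + 1
(2) = 2*(z^6 + 12*z^5 + 66*z^4 + 16*z^3 - 180*z^2 + 432*z + 1728)/(z^3*(z^6 - 6*z^5 - 60*z^4 + 280*z^3 + 1440*z^2 - 3456*z - 13824))
(3) = -9*c^2 - 6*c - 1
(4) = -6*k - 2
(5) = 18*a + 12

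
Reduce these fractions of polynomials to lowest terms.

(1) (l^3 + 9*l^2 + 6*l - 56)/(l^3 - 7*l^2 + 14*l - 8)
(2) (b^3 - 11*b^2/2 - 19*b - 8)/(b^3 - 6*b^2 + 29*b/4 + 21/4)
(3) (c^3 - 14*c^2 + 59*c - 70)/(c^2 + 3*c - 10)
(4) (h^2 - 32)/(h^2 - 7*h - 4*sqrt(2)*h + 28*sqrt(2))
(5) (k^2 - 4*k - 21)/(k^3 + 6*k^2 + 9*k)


(1) = (l^2 + 11*l + 28)/(l^2 - 5*l + 4)
(2) = (2*b^2 - 12*b - 32)/(2*b^2 - 13*b + 21)
(3) = (c^2 - 12*c + 35)/(c + 5)
(4) = (h + 4*sqrt(2))/(h - 7)
(5) = (k - 7)/(k^2 + 3*k)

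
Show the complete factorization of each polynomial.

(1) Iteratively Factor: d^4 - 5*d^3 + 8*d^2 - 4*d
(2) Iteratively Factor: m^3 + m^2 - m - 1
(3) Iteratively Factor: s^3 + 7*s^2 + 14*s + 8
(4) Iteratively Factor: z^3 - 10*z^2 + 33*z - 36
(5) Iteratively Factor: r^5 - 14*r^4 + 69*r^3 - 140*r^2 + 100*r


(1) = (d)*(d^3 - 5*d^2 + 8*d - 4) = d*(d - 1)*(d^2 - 4*d + 4) = d*(d - 2)*(d - 1)*(d - 2)
(2) = (m + 1)*(m^2 - 1) = (m - 1)*(m + 1)*(m + 1)
(3) = (s + 1)*(s^2 + 6*s + 8) = (s + 1)*(s + 2)*(s + 4)
(4) = (z - 4)*(z^2 - 6*z + 9) = (z - 4)*(z - 3)*(z - 3)
(5) = (r - 2)*(r^4 - 12*r^3 + 45*r^2 - 50*r) = r*(r - 2)*(r^3 - 12*r^2 + 45*r - 50) = r*(r - 5)*(r - 2)*(r^2 - 7*r + 10) = r*(r - 5)^2*(r - 2)*(r - 2)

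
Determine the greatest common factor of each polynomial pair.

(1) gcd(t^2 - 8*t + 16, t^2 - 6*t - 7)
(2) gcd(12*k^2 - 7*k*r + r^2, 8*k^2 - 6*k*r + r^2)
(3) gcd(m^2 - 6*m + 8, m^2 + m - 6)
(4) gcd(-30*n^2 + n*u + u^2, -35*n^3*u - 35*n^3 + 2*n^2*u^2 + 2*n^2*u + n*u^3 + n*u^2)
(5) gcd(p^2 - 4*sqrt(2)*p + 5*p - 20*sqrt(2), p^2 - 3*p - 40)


(1) = gcd((t - 4)^2, (t - 7)*(t + 1)) = 1
(2) = -4*k + r
(3) = gcd((m - 4)*(m - 2), (m - 2)*(m + 3)) = m - 2
(4) = -5*n + u
(5) = p + 5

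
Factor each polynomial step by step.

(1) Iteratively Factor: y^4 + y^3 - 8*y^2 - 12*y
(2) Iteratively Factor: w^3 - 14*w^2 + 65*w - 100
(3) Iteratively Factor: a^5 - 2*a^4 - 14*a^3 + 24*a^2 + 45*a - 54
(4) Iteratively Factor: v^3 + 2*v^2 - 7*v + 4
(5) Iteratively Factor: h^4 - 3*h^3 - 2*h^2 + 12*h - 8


(1) = (y + 2)*(y^3 - y^2 - 6*y) = (y + 2)^2*(y^2 - 3*y) = (y - 3)*(y + 2)^2*(y)
(2) = (w - 5)*(w^2 - 9*w + 20) = (w - 5)*(w - 4)*(w - 5)
(3) = (a + 2)*(a^4 - 4*a^3 - 6*a^2 + 36*a - 27) = (a - 3)*(a + 2)*(a^3 - a^2 - 9*a + 9) = (a - 3)^2*(a + 2)*(a^2 + 2*a - 3) = (a - 3)^2*(a + 2)*(a + 3)*(a - 1)
(4) = (v + 4)*(v^2 - 2*v + 1) = (v - 1)*(v + 4)*(v - 1)
(5) = (h - 2)*(h^3 - h^2 - 4*h + 4) = (h - 2)*(h - 1)*(h^2 - 4) = (h - 2)*(h - 1)*(h + 2)*(h - 2)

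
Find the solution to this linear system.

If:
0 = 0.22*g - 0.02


Then:
g = 0.09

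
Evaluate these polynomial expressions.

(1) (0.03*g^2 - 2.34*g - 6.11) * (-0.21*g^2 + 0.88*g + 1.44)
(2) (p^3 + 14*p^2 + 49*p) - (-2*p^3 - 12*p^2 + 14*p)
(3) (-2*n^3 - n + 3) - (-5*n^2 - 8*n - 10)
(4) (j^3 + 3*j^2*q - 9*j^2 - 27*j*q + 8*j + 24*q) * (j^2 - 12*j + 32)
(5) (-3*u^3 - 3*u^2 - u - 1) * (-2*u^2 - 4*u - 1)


(1) = -0.0063*g^4 + 0.5178*g^3 - 0.7329*g^2 - 8.7464*g - 8.7984
(2) = 3*p^3 + 26*p^2 + 35*p
(3) = -2*n^3 + 5*n^2 + 7*n + 13
(4) = j^5 + 3*j^4*q - 21*j^4 - 63*j^3*q + 148*j^3 + 444*j^2*q - 384*j^2 - 1152*j*q + 256*j + 768*q
(5) = 6*u^5 + 18*u^4 + 17*u^3 + 9*u^2 + 5*u + 1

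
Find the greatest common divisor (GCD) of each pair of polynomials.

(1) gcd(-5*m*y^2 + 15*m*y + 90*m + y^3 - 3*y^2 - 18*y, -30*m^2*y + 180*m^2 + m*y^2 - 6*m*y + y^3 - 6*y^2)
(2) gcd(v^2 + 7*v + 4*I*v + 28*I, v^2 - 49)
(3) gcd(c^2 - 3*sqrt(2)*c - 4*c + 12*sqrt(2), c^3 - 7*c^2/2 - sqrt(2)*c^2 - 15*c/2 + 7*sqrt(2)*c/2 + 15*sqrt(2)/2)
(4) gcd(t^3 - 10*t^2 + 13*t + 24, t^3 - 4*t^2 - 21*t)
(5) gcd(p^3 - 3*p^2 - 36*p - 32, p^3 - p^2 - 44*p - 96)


(1) = -5*m*y + 30*m + y^2 - 6*y
(2) = v + 7
(3) = 1
(4) = 1
(5) = p^2 - 4*p - 32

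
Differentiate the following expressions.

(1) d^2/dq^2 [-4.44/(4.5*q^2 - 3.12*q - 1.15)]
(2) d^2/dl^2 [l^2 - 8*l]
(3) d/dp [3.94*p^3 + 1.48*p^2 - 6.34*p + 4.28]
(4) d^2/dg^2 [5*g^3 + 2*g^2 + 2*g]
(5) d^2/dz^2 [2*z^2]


(1) = (-179.82*q^2 + 124.6752*q + 4.44*(9.0*q - 3.12)*(18.0*q - 6.24) + 45.954)/(-4.5*q^2 + 3.12*q + 1.15)^3
(2) = 2
(3) = 11.82*p^2 + 2.96*p - 6.34
(4) = 30*g + 4
(5) = 4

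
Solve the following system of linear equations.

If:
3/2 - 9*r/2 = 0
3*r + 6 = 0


Then:
No Solution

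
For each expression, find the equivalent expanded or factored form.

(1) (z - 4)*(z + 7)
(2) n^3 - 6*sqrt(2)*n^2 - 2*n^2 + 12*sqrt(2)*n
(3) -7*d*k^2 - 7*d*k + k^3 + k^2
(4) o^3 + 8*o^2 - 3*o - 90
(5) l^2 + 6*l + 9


(1) = z^2 + 3*z - 28
(2) = n*(n - 2)*(n - 6*sqrt(2))
(3) = k*(-7*d + k)*(k + 1)
(4) = (o - 3)*(o + 5)*(o + 6)
(5) = (l + 3)^2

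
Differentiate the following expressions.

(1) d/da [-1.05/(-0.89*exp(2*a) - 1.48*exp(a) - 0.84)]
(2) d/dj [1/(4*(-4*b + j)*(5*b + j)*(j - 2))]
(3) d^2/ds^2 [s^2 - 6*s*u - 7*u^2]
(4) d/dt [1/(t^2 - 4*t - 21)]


(1) = (-1.869*exp(a) - 1.554)*exp(a)/(0.89*exp(2*a) + 1.48*exp(a) + 0.84)^2
(2) = ((4*b - j)*(5*b + j) + (4*b - j)*(j - 2) - (5*b + j)*(j - 2))/(4*(4*b - j)^2*(5*b + j)^2*(j - 2)^2)
(3) = 2
(4) = 2*(2 - t)/(-t^2 + 4*t + 21)^2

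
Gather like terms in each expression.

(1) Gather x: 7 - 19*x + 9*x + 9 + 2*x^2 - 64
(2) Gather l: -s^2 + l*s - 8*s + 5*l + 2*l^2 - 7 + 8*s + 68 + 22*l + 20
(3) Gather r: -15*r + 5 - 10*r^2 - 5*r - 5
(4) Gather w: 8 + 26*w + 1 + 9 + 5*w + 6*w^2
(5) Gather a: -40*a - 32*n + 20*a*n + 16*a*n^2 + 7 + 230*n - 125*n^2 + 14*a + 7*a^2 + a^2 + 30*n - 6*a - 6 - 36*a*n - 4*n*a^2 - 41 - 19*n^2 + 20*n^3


(1) = 2*x^2 - 10*x - 48
(2) = 2*l^2 + l*(s + 27) - s^2 + 81
(3) = -10*r^2 - 20*r
(4) = 6*w^2 + 31*w + 18
(5) = a^2*(8 - 4*n) + a*(16*n^2 - 16*n - 32) + 20*n^3 - 144*n^2 + 228*n - 40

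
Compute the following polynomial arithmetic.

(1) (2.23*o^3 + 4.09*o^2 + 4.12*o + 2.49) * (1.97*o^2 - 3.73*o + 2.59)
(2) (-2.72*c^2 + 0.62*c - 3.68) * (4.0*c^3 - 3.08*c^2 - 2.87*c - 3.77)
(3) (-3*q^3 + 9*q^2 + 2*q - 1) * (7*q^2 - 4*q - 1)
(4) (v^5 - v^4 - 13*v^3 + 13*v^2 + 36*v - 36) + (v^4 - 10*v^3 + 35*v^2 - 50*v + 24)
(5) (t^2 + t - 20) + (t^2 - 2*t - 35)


(1) = 4.3931*o^5 - 0.2606*o^4 - 1.3636*o^3 + 0.1308*o^2 + 1.3831*o + 6.4491
(2) = -10.88*c^5 + 10.8576*c^4 - 8.8232*c^3 + 19.8094*c^2 + 8.2242*c + 13.8736
(3) = -21*q^5 + 75*q^4 - 19*q^3 - 24*q^2 + 2*q + 1
(4) = v^5 - 23*v^3 + 48*v^2 - 14*v - 12
(5) = 2*t^2 - t - 55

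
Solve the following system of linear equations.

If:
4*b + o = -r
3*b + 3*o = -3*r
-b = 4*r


Then:
b = 0
o = 0
r = 0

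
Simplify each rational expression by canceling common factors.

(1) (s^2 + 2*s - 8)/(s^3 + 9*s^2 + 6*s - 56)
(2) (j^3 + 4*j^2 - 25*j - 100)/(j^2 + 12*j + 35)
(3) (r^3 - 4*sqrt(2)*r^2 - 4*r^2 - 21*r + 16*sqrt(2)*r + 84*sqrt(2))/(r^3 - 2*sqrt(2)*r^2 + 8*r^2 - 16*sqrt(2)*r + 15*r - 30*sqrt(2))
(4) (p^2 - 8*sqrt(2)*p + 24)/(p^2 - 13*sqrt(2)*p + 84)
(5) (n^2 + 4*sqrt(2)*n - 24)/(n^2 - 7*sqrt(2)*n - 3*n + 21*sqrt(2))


(1) = 1/(s + 7)
(2) = (j^2 - j - 20)/(j + 7)
(3) = (r^2 + r*(-7 - 4*sqrt(2)) + 28*sqrt(2))/(r^2 + r*(5 - 2*sqrt(2)) - 10*sqrt(2))
(4) = (p - 2*sqrt(2))/(p - 7*sqrt(2))
(5) = (n^2 + 4*sqrt(2)*n - 24)/(n^2 + n*(-7*sqrt(2) - 3) + 21*sqrt(2))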